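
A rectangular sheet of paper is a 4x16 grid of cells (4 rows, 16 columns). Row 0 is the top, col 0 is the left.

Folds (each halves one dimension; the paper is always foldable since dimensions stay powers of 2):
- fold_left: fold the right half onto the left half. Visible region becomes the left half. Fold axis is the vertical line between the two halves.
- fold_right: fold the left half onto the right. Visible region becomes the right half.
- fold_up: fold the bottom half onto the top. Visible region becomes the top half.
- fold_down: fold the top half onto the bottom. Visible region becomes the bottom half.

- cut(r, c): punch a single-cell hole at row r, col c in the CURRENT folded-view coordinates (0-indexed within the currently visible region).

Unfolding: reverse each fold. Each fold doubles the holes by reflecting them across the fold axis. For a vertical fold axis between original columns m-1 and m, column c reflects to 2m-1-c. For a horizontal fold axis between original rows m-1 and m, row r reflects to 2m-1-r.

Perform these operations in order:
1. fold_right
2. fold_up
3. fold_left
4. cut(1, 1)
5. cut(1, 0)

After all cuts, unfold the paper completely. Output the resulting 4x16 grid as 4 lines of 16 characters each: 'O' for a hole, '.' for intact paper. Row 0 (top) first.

Op 1 fold_right: fold axis v@8; visible region now rows[0,4) x cols[8,16) = 4x8
Op 2 fold_up: fold axis h@2; visible region now rows[0,2) x cols[8,16) = 2x8
Op 3 fold_left: fold axis v@12; visible region now rows[0,2) x cols[8,12) = 2x4
Op 4 cut(1, 1): punch at orig (1,9); cuts so far [(1, 9)]; region rows[0,2) x cols[8,12) = 2x4
Op 5 cut(1, 0): punch at orig (1,8); cuts so far [(1, 8), (1, 9)]; region rows[0,2) x cols[8,12) = 2x4
Unfold 1 (reflect across v@12): 4 holes -> [(1, 8), (1, 9), (1, 14), (1, 15)]
Unfold 2 (reflect across h@2): 8 holes -> [(1, 8), (1, 9), (1, 14), (1, 15), (2, 8), (2, 9), (2, 14), (2, 15)]
Unfold 3 (reflect across v@8): 16 holes -> [(1, 0), (1, 1), (1, 6), (1, 7), (1, 8), (1, 9), (1, 14), (1, 15), (2, 0), (2, 1), (2, 6), (2, 7), (2, 8), (2, 9), (2, 14), (2, 15)]

Answer: ................
OO....OOOO....OO
OO....OOOO....OO
................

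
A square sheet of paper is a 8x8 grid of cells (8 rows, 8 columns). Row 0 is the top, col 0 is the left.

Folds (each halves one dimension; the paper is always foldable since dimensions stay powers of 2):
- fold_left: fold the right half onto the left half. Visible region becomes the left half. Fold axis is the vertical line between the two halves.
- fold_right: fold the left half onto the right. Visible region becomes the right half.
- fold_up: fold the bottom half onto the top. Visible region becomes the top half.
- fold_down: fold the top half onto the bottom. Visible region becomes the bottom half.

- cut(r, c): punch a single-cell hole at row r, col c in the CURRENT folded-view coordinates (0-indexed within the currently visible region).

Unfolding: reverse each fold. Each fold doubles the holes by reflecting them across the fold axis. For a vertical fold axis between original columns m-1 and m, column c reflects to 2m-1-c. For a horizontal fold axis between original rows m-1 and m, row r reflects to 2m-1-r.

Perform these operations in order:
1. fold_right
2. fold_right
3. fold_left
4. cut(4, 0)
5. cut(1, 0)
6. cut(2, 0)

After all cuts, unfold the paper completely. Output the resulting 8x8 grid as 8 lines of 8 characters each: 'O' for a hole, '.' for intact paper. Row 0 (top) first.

Op 1 fold_right: fold axis v@4; visible region now rows[0,8) x cols[4,8) = 8x4
Op 2 fold_right: fold axis v@6; visible region now rows[0,8) x cols[6,8) = 8x2
Op 3 fold_left: fold axis v@7; visible region now rows[0,8) x cols[6,7) = 8x1
Op 4 cut(4, 0): punch at orig (4,6); cuts so far [(4, 6)]; region rows[0,8) x cols[6,7) = 8x1
Op 5 cut(1, 0): punch at orig (1,6); cuts so far [(1, 6), (4, 6)]; region rows[0,8) x cols[6,7) = 8x1
Op 6 cut(2, 0): punch at orig (2,6); cuts so far [(1, 6), (2, 6), (4, 6)]; region rows[0,8) x cols[6,7) = 8x1
Unfold 1 (reflect across v@7): 6 holes -> [(1, 6), (1, 7), (2, 6), (2, 7), (4, 6), (4, 7)]
Unfold 2 (reflect across v@6): 12 holes -> [(1, 4), (1, 5), (1, 6), (1, 7), (2, 4), (2, 5), (2, 6), (2, 7), (4, 4), (4, 5), (4, 6), (4, 7)]
Unfold 3 (reflect across v@4): 24 holes -> [(1, 0), (1, 1), (1, 2), (1, 3), (1, 4), (1, 5), (1, 6), (1, 7), (2, 0), (2, 1), (2, 2), (2, 3), (2, 4), (2, 5), (2, 6), (2, 7), (4, 0), (4, 1), (4, 2), (4, 3), (4, 4), (4, 5), (4, 6), (4, 7)]

Answer: ........
OOOOOOOO
OOOOOOOO
........
OOOOOOOO
........
........
........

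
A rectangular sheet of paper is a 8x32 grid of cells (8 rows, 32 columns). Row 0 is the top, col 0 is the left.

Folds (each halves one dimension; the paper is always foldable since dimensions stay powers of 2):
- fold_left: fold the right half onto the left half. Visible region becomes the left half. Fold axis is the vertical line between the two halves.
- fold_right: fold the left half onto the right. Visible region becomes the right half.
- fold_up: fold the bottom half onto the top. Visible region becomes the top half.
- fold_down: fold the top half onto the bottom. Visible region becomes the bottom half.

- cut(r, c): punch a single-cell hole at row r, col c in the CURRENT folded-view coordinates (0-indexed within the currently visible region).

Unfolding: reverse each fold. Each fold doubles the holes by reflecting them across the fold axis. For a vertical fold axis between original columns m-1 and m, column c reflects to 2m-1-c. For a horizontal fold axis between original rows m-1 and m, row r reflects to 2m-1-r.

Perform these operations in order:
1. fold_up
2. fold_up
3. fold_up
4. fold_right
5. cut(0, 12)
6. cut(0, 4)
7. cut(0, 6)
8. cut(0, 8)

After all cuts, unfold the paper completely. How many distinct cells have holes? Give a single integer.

Answer: 64

Derivation:
Op 1 fold_up: fold axis h@4; visible region now rows[0,4) x cols[0,32) = 4x32
Op 2 fold_up: fold axis h@2; visible region now rows[0,2) x cols[0,32) = 2x32
Op 3 fold_up: fold axis h@1; visible region now rows[0,1) x cols[0,32) = 1x32
Op 4 fold_right: fold axis v@16; visible region now rows[0,1) x cols[16,32) = 1x16
Op 5 cut(0, 12): punch at orig (0,28); cuts so far [(0, 28)]; region rows[0,1) x cols[16,32) = 1x16
Op 6 cut(0, 4): punch at orig (0,20); cuts so far [(0, 20), (0, 28)]; region rows[0,1) x cols[16,32) = 1x16
Op 7 cut(0, 6): punch at orig (0,22); cuts so far [(0, 20), (0, 22), (0, 28)]; region rows[0,1) x cols[16,32) = 1x16
Op 8 cut(0, 8): punch at orig (0,24); cuts so far [(0, 20), (0, 22), (0, 24), (0, 28)]; region rows[0,1) x cols[16,32) = 1x16
Unfold 1 (reflect across v@16): 8 holes -> [(0, 3), (0, 7), (0, 9), (0, 11), (0, 20), (0, 22), (0, 24), (0, 28)]
Unfold 2 (reflect across h@1): 16 holes -> [(0, 3), (0, 7), (0, 9), (0, 11), (0, 20), (0, 22), (0, 24), (0, 28), (1, 3), (1, 7), (1, 9), (1, 11), (1, 20), (1, 22), (1, 24), (1, 28)]
Unfold 3 (reflect across h@2): 32 holes -> [(0, 3), (0, 7), (0, 9), (0, 11), (0, 20), (0, 22), (0, 24), (0, 28), (1, 3), (1, 7), (1, 9), (1, 11), (1, 20), (1, 22), (1, 24), (1, 28), (2, 3), (2, 7), (2, 9), (2, 11), (2, 20), (2, 22), (2, 24), (2, 28), (3, 3), (3, 7), (3, 9), (3, 11), (3, 20), (3, 22), (3, 24), (3, 28)]
Unfold 4 (reflect across h@4): 64 holes -> [(0, 3), (0, 7), (0, 9), (0, 11), (0, 20), (0, 22), (0, 24), (0, 28), (1, 3), (1, 7), (1, 9), (1, 11), (1, 20), (1, 22), (1, 24), (1, 28), (2, 3), (2, 7), (2, 9), (2, 11), (2, 20), (2, 22), (2, 24), (2, 28), (3, 3), (3, 7), (3, 9), (3, 11), (3, 20), (3, 22), (3, 24), (3, 28), (4, 3), (4, 7), (4, 9), (4, 11), (4, 20), (4, 22), (4, 24), (4, 28), (5, 3), (5, 7), (5, 9), (5, 11), (5, 20), (5, 22), (5, 24), (5, 28), (6, 3), (6, 7), (6, 9), (6, 11), (6, 20), (6, 22), (6, 24), (6, 28), (7, 3), (7, 7), (7, 9), (7, 11), (7, 20), (7, 22), (7, 24), (7, 28)]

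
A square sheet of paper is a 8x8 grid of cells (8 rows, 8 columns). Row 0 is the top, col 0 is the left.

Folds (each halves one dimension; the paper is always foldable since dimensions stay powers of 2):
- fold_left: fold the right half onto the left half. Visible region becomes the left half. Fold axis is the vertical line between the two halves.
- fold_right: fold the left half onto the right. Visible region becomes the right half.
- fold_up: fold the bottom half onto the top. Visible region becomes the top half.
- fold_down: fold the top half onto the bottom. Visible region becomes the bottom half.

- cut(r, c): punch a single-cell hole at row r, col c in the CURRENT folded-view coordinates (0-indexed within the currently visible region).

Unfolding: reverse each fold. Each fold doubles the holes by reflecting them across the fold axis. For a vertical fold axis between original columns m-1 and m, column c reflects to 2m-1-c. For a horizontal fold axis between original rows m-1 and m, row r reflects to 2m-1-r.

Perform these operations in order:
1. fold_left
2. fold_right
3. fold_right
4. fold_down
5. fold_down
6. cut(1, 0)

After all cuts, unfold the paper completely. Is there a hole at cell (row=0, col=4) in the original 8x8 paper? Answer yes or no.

Op 1 fold_left: fold axis v@4; visible region now rows[0,8) x cols[0,4) = 8x4
Op 2 fold_right: fold axis v@2; visible region now rows[0,8) x cols[2,4) = 8x2
Op 3 fold_right: fold axis v@3; visible region now rows[0,8) x cols[3,4) = 8x1
Op 4 fold_down: fold axis h@4; visible region now rows[4,8) x cols[3,4) = 4x1
Op 5 fold_down: fold axis h@6; visible region now rows[6,8) x cols[3,4) = 2x1
Op 6 cut(1, 0): punch at orig (7,3); cuts so far [(7, 3)]; region rows[6,8) x cols[3,4) = 2x1
Unfold 1 (reflect across h@6): 2 holes -> [(4, 3), (7, 3)]
Unfold 2 (reflect across h@4): 4 holes -> [(0, 3), (3, 3), (4, 3), (7, 3)]
Unfold 3 (reflect across v@3): 8 holes -> [(0, 2), (0, 3), (3, 2), (3, 3), (4, 2), (4, 3), (7, 2), (7, 3)]
Unfold 4 (reflect across v@2): 16 holes -> [(0, 0), (0, 1), (0, 2), (0, 3), (3, 0), (3, 1), (3, 2), (3, 3), (4, 0), (4, 1), (4, 2), (4, 3), (7, 0), (7, 1), (7, 2), (7, 3)]
Unfold 5 (reflect across v@4): 32 holes -> [(0, 0), (0, 1), (0, 2), (0, 3), (0, 4), (0, 5), (0, 6), (0, 7), (3, 0), (3, 1), (3, 2), (3, 3), (3, 4), (3, 5), (3, 6), (3, 7), (4, 0), (4, 1), (4, 2), (4, 3), (4, 4), (4, 5), (4, 6), (4, 7), (7, 0), (7, 1), (7, 2), (7, 3), (7, 4), (7, 5), (7, 6), (7, 7)]
Holes: [(0, 0), (0, 1), (0, 2), (0, 3), (0, 4), (0, 5), (0, 6), (0, 7), (3, 0), (3, 1), (3, 2), (3, 3), (3, 4), (3, 5), (3, 6), (3, 7), (4, 0), (4, 1), (4, 2), (4, 3), (4, 4), (4, 5), (4, 6), (4, 7), (7, 0), (7, 1), (7, 2), (7, 3), (7, 4), (7, 5), (7, 6), (7, 7)]

Answer: yes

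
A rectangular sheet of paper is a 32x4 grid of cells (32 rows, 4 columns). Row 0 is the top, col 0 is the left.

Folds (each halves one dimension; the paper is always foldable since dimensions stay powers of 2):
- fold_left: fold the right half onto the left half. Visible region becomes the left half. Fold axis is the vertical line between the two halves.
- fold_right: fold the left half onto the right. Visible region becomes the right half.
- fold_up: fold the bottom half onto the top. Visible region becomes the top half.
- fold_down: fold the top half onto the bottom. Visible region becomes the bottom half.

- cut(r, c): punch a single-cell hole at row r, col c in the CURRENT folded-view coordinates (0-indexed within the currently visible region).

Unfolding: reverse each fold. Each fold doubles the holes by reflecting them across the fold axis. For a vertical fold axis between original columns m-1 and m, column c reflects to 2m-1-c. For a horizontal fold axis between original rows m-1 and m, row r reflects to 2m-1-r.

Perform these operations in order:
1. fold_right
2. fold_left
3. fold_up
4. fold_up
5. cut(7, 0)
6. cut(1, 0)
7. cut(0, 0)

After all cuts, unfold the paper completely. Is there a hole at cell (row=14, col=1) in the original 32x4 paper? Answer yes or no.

Op 1 fold_right: fold axis v@2; visible region now rows[0,32) x cols[2,4) = 32x2
Op 2 fold_left: fold axis v@3; visible region now rows[0,32) x cols[2,3) = 32x1
Op 3 fold_up: fold axis h@16; visible region now rows[0,16) x cols[2,3) = 16x1
Op 4 fold_up: fold axis h@8; visible region now rows[0,8) x cols[2,3) = 8x1
Op 5 cut(7, 0): punch at orig (7,2); cuts so far [(7, 2)]; region rows[0,8) x cols[2,3) = 8x1
Op 6 cut(1, 0): punch at orig (1,2); cuts so far [(1, 2), (7, 2)]; region rows[0,8) x cols[2,3) = 8x1
Op 7 cut(0, 0): punch at orig (0,2); cuts so far [(0, 2), (1, 2), (7, 2)]; region rows[0,8) x cols[2,3) = 8x1
Unfold 1 (reflect across h@8): 6 holes -> [(0, 2), (1, 2), (7, 2), (8, 2), (14, 2), (15, 2)]
Unfold 2 (reflect across h@16): 12 holes -> [(0, 2), (1, 2), (7, 2), (8, 2), (14, 2), (15, 2), (16, 2), (17, 2), (23, 2), (24, 2), (30, 2), (31, 2)]
Unfold 3 (reflect across v@3): 24 holes -> [(0, 2), (0, 3), (1, 2), (1, 3), (7, 2), (7, 3), (8, 2), (8, 3), (14, 2), (14, 3), (15, 2), (15, 3), (16, 2), (16, 3), (17, 2), (17, 3), (23, 2), (23, 3), (24, 2), (24, 3), (30, 2), (30, 3), (31, 2), (31, 3)]
Unfold 4 (reflect across v@2): 48 holes -> [(0, 0), (0, 1), (0, 2), (0, 3), (1, 0), (1, 1), (1, 2), (1, 3), (7, 0), (7, 1), (7, 2), (7, 3), (8, 0), (8, 1), (8, 2), (8, 3), (14, 0), (14, 1), (14, 2), (14, 3), (15, 0), (15, 1), (15, 2), (15, 3), (16, 0), (16, 1), (16, 2), (16, 3), (17, 0), (17, 1), (17, 2), (17, 3), (23, 0), (23, 1), (23, 2), (23, 3), (24, 0), (24, 1), (24, 2), (24, 3), (30, 0), (30, 1), (30, 2), (30, 3), (31, 0), (31, 1), (31, 2), (31, 3)]
Holes: [(0, 0), (0, 1), (0, 2), (0, 3), (1, 0), (1, 1), (1, 2), (1, 3), (7, 0), (7, 1), (7, 2), (7, 3), (8, 0), (8, 1), (8, 2), (8, 3), (14, 0), (14, 1), (14, 2), (14, 3), (15, 0), (15, 1), (15, 2), (15, 3), (16, 0), (16, 1), (16, 2), (16, 3), (17, 0), (17, 1), (17, 2), (17, 3), (23, 0), (23, 1), (23, 2), (23, 3), (24, 0), (24, 1), (24, 2), (24, 3), (30, 0), (30, 1), (30, 2), (30, 3), (31, 0), (31, 1), (31, 2), (31, 3)]

Answer: yes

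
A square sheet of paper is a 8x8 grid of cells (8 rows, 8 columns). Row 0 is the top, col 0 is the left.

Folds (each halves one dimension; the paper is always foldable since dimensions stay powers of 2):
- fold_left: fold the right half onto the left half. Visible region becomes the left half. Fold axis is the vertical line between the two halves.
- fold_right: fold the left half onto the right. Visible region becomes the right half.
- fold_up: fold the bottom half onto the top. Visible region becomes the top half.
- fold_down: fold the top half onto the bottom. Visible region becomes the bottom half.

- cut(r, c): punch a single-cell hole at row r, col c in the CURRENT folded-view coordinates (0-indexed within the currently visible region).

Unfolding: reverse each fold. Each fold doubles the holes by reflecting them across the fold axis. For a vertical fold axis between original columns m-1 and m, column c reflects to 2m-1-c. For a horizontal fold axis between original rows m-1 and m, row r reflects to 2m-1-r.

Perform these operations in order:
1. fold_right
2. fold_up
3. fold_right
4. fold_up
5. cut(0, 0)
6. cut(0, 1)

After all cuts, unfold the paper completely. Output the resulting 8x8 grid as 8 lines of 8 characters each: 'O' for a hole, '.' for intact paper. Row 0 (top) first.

Answer: OOOOOOOO
........
........
OOOOOOOO
OOOOOOOO
........
........
OOOOOOOO

Derivation:
Op 1 fold_right: fold axis v@4; visible region now rows[0,8) x cols[4,8) = 8x4
Op 2 fold_up: fold axis h@4; visible region now rows[0,4) x cols[4,8) = 4x4
Op 3 fold_right: fold axis v@6; visible region now rows[0,4) x cols[6,8) = 4x2
Op 4 fold_up: fold axis h@2; visible region now rows[0,2) x cols[6,8) = 2x2
Op 5 cut(0, 0): punch at orig (0,6); cuts so far [(0, 6)]; region rows[0,2) x cols[6,8) = 2x2
Op 6 cut(0, 1): punch at orig (0,7); cuts so far [(0, 6), (0, 7)]; region rows[0,2) x cols[6,8) = 2x2
Unfold 1 (reflect across h@2): 4 holes -> [(0, 6), (0, 7), (3, 6), (3, 7)]
Unfold 2 (reflect across v@6): 8 holes -> [(0, 4), (0, 5), (0, 6), (0, 7), (3, 4), (3, 5), (3, 6), (3, 7)]
Unfold 3 (reflect across h@4): 16 holes -> [(0, 4), (0, 5), (0, 6), (0, 7), (3, 4), (3, 5), (3, 6), (3, 7), (4, 4), (4, 5), (4, 6), (4, 7), (7, 4), (7, 5), (7, 6), (7, 7)]
Unfold 4 (reflect across v@4): 32 holes -> [(0, 0), (0, 1), (0, 2), (0, 3), (0, 4), (0, 5), (0, 6), (0, 7), (3, 0), (3, 1), (3, 2), (3, 3), (3, 4), (3, 5), (3, 6), (3, 7), (4, 0), (4, 1), (4, 2), (4, 3), (4, 4), (4, 5), (4, 6), (4, 7), (7, 0), (7, 1), (7, 2), (7, 3), (7, 4), (7, 5), (7, 6), (7, 7)]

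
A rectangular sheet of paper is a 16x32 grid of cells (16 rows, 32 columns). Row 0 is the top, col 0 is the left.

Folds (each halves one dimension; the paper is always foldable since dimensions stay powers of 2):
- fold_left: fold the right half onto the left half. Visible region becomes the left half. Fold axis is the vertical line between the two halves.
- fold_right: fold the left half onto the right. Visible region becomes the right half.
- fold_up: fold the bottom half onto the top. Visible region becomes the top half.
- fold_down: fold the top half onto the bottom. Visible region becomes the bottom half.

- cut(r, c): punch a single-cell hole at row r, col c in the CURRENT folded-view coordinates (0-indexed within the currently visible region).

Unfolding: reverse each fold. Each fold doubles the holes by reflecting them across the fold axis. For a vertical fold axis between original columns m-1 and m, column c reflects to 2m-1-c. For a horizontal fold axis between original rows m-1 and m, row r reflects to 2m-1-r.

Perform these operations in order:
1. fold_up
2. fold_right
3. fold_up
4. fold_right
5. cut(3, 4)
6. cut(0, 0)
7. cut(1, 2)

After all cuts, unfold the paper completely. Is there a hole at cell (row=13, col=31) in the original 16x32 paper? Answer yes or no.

Op 1 fold_up: fold axis h@8; visible region now rows[0,8) x cols[0,32) = 8x32
Op 2 fold_right: fold axis v@16; visible region now rows[0,8) x cols[16,32) = 8x16
Op 3 fold_up: fold axis h@4; visible region now rows[0,4) x cols[16,32) = 4x16
Op 4 fold_right: fold axis v@24; visible region now rows[0,4) x cols[24,32) = 4x8
Op 5 cut(3, 4): punch at orig (3,28); cuts so far [(3, 28)]; region rows[0,4) x cols[24,32) = 4x8
Op 6 cut(0, 0): punch at orig (0,24); cuts so far [(0, 24), (3, 28)]; region rows[0,4) x cols[24,32) = 4x8
Op 7 cut(1, 2): punch at orig (1,26); cuts so far [(0, 24), (1, 26), (3, 28)]; region rows[0,4) x cols[24,32) = 4x8
Unfold 1 (reflect across v@24): 6 holes -> [(0, 23), (0, 24), (1, 21), (1, 26), (3, 19), (3, 28)]
Unfold 2 (reflect across h@4): 12 holes -> [(0, 23), (0, 24), (1, 21), (1, 26), (3, 19), (3, 28), (4, 19), (4, 28), (6, 21), (6, 26), (7, 23), (7, 24)]
Unfold 3 (reflect across v@16): 24 holes -> [(0, 7), (0, 8), (0, 23), (0, 24), (1, 5), (1, 10), (1, 21), (1, 26), (3, 3), (3, 12), (3, 19), (3, 28), (4, 3), (4, 12), (4, 19), (4, 28), (6, 5), (6, 10), (6, 21), (6, 26), (7, 7), (7, 8), (7, 23), (7, 24)]
Unfold 4 (reflect across h@8): 48 holes -> [(0, 7), (0, 8), (0, 23), (0, 24), (1, 5), (1, 10), (1, 21), (1, 26), (3, 3), (3, 12), (3, 19), (3, 28), (4, 3), (4, 12), (4, 19), (4, 28), (6, 5), (6, 10), (6, 21), (6, 26), (7, 7), (7, 8), (7, 23), (7, 24), (8, 7), (8, 8), (8, 23), (8, 24), (9, 5), (9, 10), (9, 21), (9, 26), (11, 3), (11, 12), (11, 19), (11, 28), (12, 3), (12, 12), (12, 19), (12, 28), (14, 5), (14, 10), (14, 21), (14, 26), (15, 7), (15, 8), (15, 23), (15, 24)]
Holes: [(0, 7), (0, 8), (0, 23), (0, 24), (1, 5), (1, 10), (1, 21), (1, 26), (3, 3), (3, 12), (3, 19), (3, 28), (4, 3), (4, 12), (4, 19), (4, 28), (6, 5), (6, 10), (6, 21), (6, 26), (7, 7), (7, 8), (7, 23), (7, 24), (8, 7), (8, 8), (8, 23), (8, 24), (9, 5), (9, 10), (9, 21), (9, 26), (11, 3), (11, 12), (11, 19), (11, 28), (12, 3), (12, 12), (12, 19), (12, 28), (14, 5), (14, 10), (14, 21), (14, 26), (15, 7), (15, 8), (15, 23), (15, 24)]

Answer: no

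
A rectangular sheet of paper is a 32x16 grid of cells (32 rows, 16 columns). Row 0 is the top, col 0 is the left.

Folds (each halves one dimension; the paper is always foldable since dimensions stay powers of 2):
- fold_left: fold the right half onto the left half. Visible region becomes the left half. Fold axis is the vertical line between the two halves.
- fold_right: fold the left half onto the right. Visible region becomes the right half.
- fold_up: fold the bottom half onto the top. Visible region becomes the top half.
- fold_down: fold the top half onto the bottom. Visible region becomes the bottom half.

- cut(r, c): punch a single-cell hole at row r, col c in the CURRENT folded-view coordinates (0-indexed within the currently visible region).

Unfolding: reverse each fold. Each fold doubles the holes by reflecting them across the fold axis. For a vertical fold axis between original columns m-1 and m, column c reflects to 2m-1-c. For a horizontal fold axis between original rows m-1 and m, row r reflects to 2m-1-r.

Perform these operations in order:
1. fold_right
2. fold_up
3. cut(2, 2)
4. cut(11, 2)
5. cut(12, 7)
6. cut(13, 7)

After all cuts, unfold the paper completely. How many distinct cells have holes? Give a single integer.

Op 1 fold_right: fold axis v@8; visible region now rows[0,32) x cols[8,16) = 32x8
Op 2 fold_up: fold axis h@16; visible region now rows[0,16) x cols[8,16) = 16x8
Op 3 cut(2, 2): punch at orig (2,10); cuts so far [(2, 10)]; region rows[0,16) x cols[8,16) = 16x8
Op 4 cut(11, 2): punch at orig (11,10); cuts so far [(2, 10), (11, 10)]; region rows[0,16) x cols[8,16) = 16x8
Op 5 cut(12, 7): punch at orig (12,15); cuts so far [(2, 10), (11, 10), (12, 15)]; region rows[0,16) x cols[8,16) = 16x8
Op 6 cut(13, 7): punch at orig (13,15); cuts so far [(2, 10), (11, 10), (12, 15), (13, 15)]; region rows[0,16) x cols[8,16) = 16x8
Unfold 1 (reflect across h@16): 8 holes -> [(2, 10), (11, 10), (12, 15), (13, 15), (18, 15), (19, 15), (20, 10), (29, 10)]
Unfold 2 (reflect across v@8): 16 holes -> [(2, 5), (2, 10), (11, 5), (11, 10), (12, 0), (12, 15), (13, 0), (13, 15), (18, 0), (18, 15), (19, 0), (19, 15), (20, 5), (20, 10), (29, 5), (29, 10)]

Answer: 16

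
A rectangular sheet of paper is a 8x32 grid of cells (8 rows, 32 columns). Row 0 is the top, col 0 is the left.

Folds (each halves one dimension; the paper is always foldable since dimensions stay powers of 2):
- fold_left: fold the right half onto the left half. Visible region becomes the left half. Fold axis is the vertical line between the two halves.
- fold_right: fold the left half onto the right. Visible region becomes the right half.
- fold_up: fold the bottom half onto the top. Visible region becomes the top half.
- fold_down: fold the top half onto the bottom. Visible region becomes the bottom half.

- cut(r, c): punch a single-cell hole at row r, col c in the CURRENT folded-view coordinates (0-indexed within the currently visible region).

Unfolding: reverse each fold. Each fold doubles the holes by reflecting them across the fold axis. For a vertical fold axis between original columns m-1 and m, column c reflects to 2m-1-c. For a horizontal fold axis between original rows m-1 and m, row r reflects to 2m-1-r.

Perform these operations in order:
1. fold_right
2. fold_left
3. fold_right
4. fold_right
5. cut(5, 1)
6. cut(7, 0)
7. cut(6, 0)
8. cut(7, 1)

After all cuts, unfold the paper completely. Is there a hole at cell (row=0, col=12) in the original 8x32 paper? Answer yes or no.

Op 1 fold_right: fold axis v@16; visible region now rows[0,8) x cols[16,32) = 8x16
Op 2 fold_left: fold axis v@24; visible region now rows[0,8) x cols[16,24) = 8x8
Op 3 fold_right: fold axis v@20; visible region now rows[0,8) x cols[20,24) = 8x4
Op 4 fold_right: fold axis v@22; visible region now rows[0,8) x cols[22,24) = 8x2
Op 5 cut(5, 1): punch at orig (5,23); cuts so far [(5, 23)]; region rows[0,8) x cols[22,24) = 8x2
Op 6 cut(7, 0): punch at orig (7,22); cuts so far [(5, 23), (7, 22)]; region rows[0,8) x cols[22,24) = 8x2
Op 7 cut(6, 0): punch at orig (6,22); cuts so far [(5, 23), (6, 22), (7, 22)]; region rows[0,8) x cols[22,24) = 8x2
Op 8 cut(7, 1): punch at orig (7,23); cuts so far [(5, 23), (6, 22), (7, 22), (7, 23)]; region rows[0,8) x cols[22,24) = 8x2
Unfold 1 (reflect across v@22): 8 holes -> [(5, 20), (5, 23), (6, 21), (6, 22), (7, 20), (7, 21), (7, 22), (7, 23)]
Unfold 2 (reflect across v@20): 16 holes -> [(5, 16), (5, 19), (5, 20), (5, 23), (6, 17), (6, 18), (6, 21), (6, 22), (7, 16), (7, 17), (7, 18), (7, 19), (7, 20), (7, 21), (7, 22), (7, 23)]
Unfold 3 (reflect across v@24): 32 holes -> [(5, 16), (5, 19), (5, 20), (5, 23), (5, 24), (5, 27), (5, 28), (5, 31), (6, 17), (6, 18), (6, 21), (6, 22), (6, 25), (6, 26), (6, 29), (6, 30), (7, 16), (7, 17), (7, 18), (7, 19), (7, 20), (7, 21), (7, 22), (7, 23), (7, 24), (7, 25), (7, 26), (7, 27), (7, 28), (7, 29), (7, 30), (7, 31)]
Unfold 4 (reflect across v@16): 64 holes -> [(5, 0), (5, 3), (5, 4), (5, 7), (5, 8), (5, 11), (5, 12), (5, 15), (5, 16), (5, 19), (5, 20), (5, 23), (5, 24), (5, 27), (5, 28), (5, 31), (6, 1), (6, 2), (6, 5), (6, 6), (6, 9), (6, 10), (6, 13), (6, 14), (6, 17), (6, 18), (6, 21), (6, 22), (6, 25), (6, 26), (6, 29), (6, 30), (7, 0), (7, 1), (7, 2), (7, 3), (7, 4), (7, 5), (7, 6), (7, 7), (7, 8), (7, 9), (7, 10), (7, 11), (7, 12), (7, 13), (7, 14), (7, 15), (7, 16), (7, 17), (7, 18), (7, 19), (7, 20), (7, 21), (7, 22), (7, 23), (7, 24), (7, 25), (7, 26), (7, 27), (7, 28), (7, 29), (7, 30), (7, 31)]
Holes: [(5, 0), (5, 3), (5, 4), (5, 7), (5, 8), (5, 11), (5, 12), (5, 15), (5, 16), (5, 19), (5, 20), (5, 23), (5, 24), (5, 27), (5, 28), (5, 31), (6, 1), (6, 2), (6, 5), (6, 6), (6, 9), (6, 10), (6, 13), (6, 14), (6, 17), (6, 18), (6, 21), (6, 22), (6, 25), (6, 26), (6, 29), (6, 30), (7, 0), (7, 1), (7, 2), (7, 3), (7, 4), (7, 5), (7, 6), (7, 7), (7, 8), (7, 9), (7, 10), (7, 11), (7, 12), (7, 13), (7, 14), (7, 15), (7, 16), (7, 17), (7, 18), (7, 19), (7, 20), (7, 21), (7, 22), (7, 23), (7, 24), (7, 25), (7, 26), (7, 27), (7, 28), (7, 29), (7, 30), (7, 31)]

Answer: no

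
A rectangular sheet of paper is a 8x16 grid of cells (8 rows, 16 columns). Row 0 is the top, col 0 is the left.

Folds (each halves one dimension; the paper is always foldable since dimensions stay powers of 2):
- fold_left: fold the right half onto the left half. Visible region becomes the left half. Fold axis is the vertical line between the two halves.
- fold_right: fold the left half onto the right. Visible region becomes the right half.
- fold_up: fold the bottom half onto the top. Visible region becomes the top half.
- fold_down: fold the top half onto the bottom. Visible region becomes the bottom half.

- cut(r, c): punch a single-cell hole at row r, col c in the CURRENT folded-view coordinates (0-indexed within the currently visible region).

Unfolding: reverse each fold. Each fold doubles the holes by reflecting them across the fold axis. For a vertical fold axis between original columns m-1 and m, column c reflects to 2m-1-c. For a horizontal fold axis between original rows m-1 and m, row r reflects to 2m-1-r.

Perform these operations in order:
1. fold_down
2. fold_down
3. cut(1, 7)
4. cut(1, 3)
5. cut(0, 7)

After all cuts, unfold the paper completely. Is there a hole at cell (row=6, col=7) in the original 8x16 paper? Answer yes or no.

Answer: yes

Derivation:
Op 1 fold_down: fold axis h@4; visible region now rows[4,8) x cols[0,16) = 4x16
Op 2 fold_down: fold axis h@6; visible region now rows[6,8) x cols[0,16) = 2x16
Op 3 cut(1, 7): punch at orig (7,7); cuts so far [(7, 7)]; region rows[6,8) x cols[0,16) = 2x16
Op 4 cut(1, 3): punch at orig (7,3); cuts so far [(7, 3), (7, 7)]; region rows[6,8) x cols[0,16) = 2x16
Op 5 cut(0, 7): punch at orig (6,7); cuts so far [(6, 7), (7, 3), (7, 7)]; region rows[6,8) x cols[0,16) = 2x16
Unfold 1 (reflect across h@6): 6 holes -> [(4, 3), (4, 7), (5, 7), (6, 7), (7, 3), (7, 7)]
Unfold 2 (reflect across h@4): 12 holes -> [(0, 3), (0, 7), (1, 7), (2, 7), (3, 3), (3, 7), (4, 3), (4, 7), (5, 7), (6, 7), (7, 3), (7, 7)]
Holes: [(0, 3), (0, 7), (1, 7), (2, 7), (3, 3), (3, 7), (4, 3), (4, 7), (5, 7), (6, 7), (7, 3), (7, 7)]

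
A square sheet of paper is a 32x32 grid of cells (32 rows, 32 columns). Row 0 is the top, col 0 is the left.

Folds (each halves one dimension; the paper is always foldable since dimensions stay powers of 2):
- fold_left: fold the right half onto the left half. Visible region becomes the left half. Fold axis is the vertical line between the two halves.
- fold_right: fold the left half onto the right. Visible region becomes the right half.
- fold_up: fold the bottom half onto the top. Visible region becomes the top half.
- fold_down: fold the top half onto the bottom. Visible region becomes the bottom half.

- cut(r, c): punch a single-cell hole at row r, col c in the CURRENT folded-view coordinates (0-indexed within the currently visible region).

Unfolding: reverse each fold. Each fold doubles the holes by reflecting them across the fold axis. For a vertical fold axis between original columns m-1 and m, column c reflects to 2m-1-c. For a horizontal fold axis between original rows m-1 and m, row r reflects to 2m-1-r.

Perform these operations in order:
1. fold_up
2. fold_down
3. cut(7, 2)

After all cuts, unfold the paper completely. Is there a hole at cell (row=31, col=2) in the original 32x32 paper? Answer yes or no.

Answer: yes

Derivation:
Op 1 fold_up: fold axis h@16; visible region now rows[0,16) x cols[0,32) = 16x32
Op 2 fold_down: fold axis h@8; visible region now rows[8,16) x cols[0,32) = 8x32
Op 3 cut(7, 2): punch at orig (15,2); cuts so far [(15, 2)]; region rows[8,16) x cols[0,32) = 8x32
Unfold 1 (reflect across h@8): 2 holes -> [(0, 2), (15, 2)]
Unfold 2 (reflect across h@16): 4 holes -> [(0, 2), (15, 2), (16, 2), (31, 2)]
Holes: [(0, 2), (15, 2), (16, 2), (31, 2)]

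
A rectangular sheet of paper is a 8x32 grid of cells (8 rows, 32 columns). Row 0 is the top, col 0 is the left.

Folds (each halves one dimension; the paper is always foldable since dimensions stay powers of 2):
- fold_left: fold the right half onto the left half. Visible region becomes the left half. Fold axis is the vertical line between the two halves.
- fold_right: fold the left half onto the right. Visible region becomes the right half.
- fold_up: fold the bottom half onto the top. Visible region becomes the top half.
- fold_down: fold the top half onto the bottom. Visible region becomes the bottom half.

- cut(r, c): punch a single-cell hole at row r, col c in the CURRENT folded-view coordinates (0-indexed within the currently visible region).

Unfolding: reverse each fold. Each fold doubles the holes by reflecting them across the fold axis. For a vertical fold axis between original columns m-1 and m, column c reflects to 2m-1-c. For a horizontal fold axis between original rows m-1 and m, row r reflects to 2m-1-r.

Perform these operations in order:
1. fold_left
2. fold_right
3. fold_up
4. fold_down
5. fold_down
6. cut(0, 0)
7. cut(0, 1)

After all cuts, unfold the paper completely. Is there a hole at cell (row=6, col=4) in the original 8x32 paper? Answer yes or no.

Answer: no

Derivation:
Op 1 fold_left: fold axis v@16; visible region now rows[0,8) x cols[0,16) = 8x16
Op 2 fold_right: fold axis v@8; visible region now rows[0,8) x cols[8,16) = 8x8
Op 3 fold_up: fold axis h@4; visible region now rows[0,4) x cols[8,16) = 4x8
Op 4 fold_down: fold axis h@2; visible region now rows[2,4) x cols[8,16) = 2x8
Op 5 fold_down: fold axis h@3; visible region now rows[3,4) x cols[8,16) = 1x8
Op 6 cut(0, 0): punch at orig (3,8); cuts so far [(3, 8)]; region rows[3,4) x cols[8,16) = 1x8
Op 7 cut(0, 1): punch at orig (3,9); cuts so far [(3, 8), (3, 9)]; region rows[3,4) x cols[8,16) = 1x8
Unfold 1 (reflect across h@3): 4 holes -> [(2, 8), (2, 9), (3, 8), (3, 9)]
Unfold 2 (reflect across h@2): 8 holes -> [(0, 8), (0, 9), (1, 8), (1, 9), (2, 8), (2, 9), (3, 8), (3, 9)]
Unfold 3 (reflect across h@4): 16 holes -> [(0, 8), (0, 9), (1, 8), (1, 9), (2, 8), (2, 9), (3, 8), (3, 9), (4, 8), (4, 9), (5, 8), (5, 9), (6, 8), (6, 9), (7, 8), (7, 9)]
Unfold 4 (reflect across v@8): 32 holes -> [(0, 6), (0, 7), (0, 8), (0, 9), (1, 6), (1, 7), (1, 8), (1, 9), (2, 6), (2, 7), (2, 8), (2, 9), (3, 6), (3, 7), (3, 8), (3, 9), (4, 6), (4, 7), (4, 8), (4, 9), (5, 6), (5, 7), (5, 8), (5, 9), (6, 6), (6, 7), (6, 8), (6, 9), (7, 6), (7, 7), (7, 8), (7, 9)]
Unfold 5 (reflect across v@16): 64 holes -> [(0, 6), (0, 7), (0, 8), (0, 9), (0, 22), (0, 23), (0, 24), (0, 25), (1, 6), (1, 7), (1, 8), (1, 9), (1, 22), (1, 23), (1, 24), (1, 25), (2, 6), (2, 7), (2, 8), (2, 9), (2, 22), (2, 23), (2, 24), (2, 25), (3, 6), (3, 7), (3, 8), (3, 9), (3, 22), (3, 23), (3, 24), (3, 25), (4, 6), (4, 7), (4, 8), (4, 9), (4, 22), (4, 23), (4, 24), (4, 25), (5, 6), (5, 7), (5, 8), (5, 9), (5, 22), (5, 23), (5, 24), (5, 25), (6, 6), (6, 7), (6, 8), (6, 9), (6, 22), (6, 23), (6, 24), (6, 25), (7, 6), (7, 7), (7, 8), (7, 9), (7, 22), (7, 23), (7, 24), (7, 25)]
Holes: [(0, 6), (0, 7), (0, 8), (0, 9), (0, 22), (0, 23), (0, 24), (0, 25), (1, 6), (1, 7), (1, 8), (1, 9), (1, 22), (1, 23), (1, 24), (1, 25), (2, 6), (2, 7), (2, 8), (2, 9), (2, 22), (2, 23), (2, 24), (2, 25), (3, 6), (3, 7), (3, 8), (3, 9), (3, 22), (3, 23), (3, 24), (3, 25), (4, 6), (4, 7), (4, 8), (4, 9), (4, 22), (4, 23), (4, 24), (4, 25), (5, 6), (5, 7), (5, 8), (5, 9), (5, 22), (5, 23), (5, 24), (5, 25), (6, 6), (6, 7), (6, 8), (6, 9), (6, 22), (6, 23), (6, 24), (6, 25), (7, 6), (7, 7), (7, 8), (7, 9), (7, 22), (7, 23), (7, 24), (7, 25)]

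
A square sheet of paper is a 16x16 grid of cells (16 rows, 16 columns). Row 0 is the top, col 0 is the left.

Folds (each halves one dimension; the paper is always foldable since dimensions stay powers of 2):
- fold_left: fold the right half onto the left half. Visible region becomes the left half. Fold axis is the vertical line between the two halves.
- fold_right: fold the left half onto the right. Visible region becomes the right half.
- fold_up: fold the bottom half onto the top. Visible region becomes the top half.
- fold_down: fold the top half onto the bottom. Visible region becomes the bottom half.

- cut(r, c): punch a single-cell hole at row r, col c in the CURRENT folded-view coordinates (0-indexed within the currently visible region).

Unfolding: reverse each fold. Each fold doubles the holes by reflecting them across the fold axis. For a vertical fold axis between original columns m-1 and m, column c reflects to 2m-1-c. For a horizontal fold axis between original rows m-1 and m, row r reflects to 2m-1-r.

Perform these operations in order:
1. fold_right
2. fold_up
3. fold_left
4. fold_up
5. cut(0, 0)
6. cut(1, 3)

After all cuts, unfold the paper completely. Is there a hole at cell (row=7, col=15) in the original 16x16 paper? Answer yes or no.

Answer: yes

Derivation:
Op 1 fold_right: fold axis v@8; visible region now rows[0,16) x cols[8,16) = 16x8
Op 2 fold_up: fold axis h@8; visible region now rows[0,8) x cols[8,16) = 8x8
Op 3 fold_left: fold axis v@12; visible region now rows[0,8) x cols[8,12) = 8x4
Op 4 fold_up: fold axis h@4; visible region now rows[0,4) x cols[8,12) = 4x4
Op 5 cut(0, 0): punch at orig (0,8); cuts so far [(0, 8)]; region rows[0,4) x cols[8,12) = 4x4
Op 6 cut(1, 3): punch at orig (1,11); cuts so far [(0, 8), (1, 11)]; region rows[0,4) x cols[8,12) = 4x4
Unfold 1 (reflect across h@4): 4 holes -> [(0, 8), (1, 11), (6, 11), (7, 8)]
Unfold 2 (reflect across v@12): 8 holes -> [(0, 8), (0, 15), (1, 11), (1, 12), (6, 11), (6, 12), (7, 8), (7, 15)]
Unfold 3 (reflect across h@8): 16 holes -> [(0, 8), (0, 15), (1, 11), (1, 12), (6, 11), (6, 12), (7, 8), (7, 15), (8, 8), (8, 15), (9, 11), (9, 12), (14, 11), (14, 12), (15, 8), (15, 15)]
Unfold 4 (reflect across v@8): 32 holes -> [(0, 0), (0, 7), (0, 8), (0, 15), (1, 3), (1, 4), (1, 11), (1, 12), (6, 3), (6, 4), (6, 11), (6, 12), (7, 0), (7, 7), (7, 8), (7, 15), (8, 0), (8, 7), (8, 8), (8, 15), (9, 3), (9, 4), (9, 11), (9, 12), (14, 3), (14, 4), (14, 11), (14, 12), (15, 0), (15, 7), (15, 8), (15, 15)]
Holes: [(0, 0), (0, 7), (0, 8), (0, 15), (1, 3), (1, 4), (1, 11), (1, 12), (6, 3), (6, 4), (6, 11), (6, 12), (7, 0), (7, 7), (7, 8), (7, 15), (8, 0), (8, 7), (8, 8), (8, 15), (9, 3), (9, 4), (9, 11), (9, 12), (14, 3), (14, 4), (14, 11), (14, 12), (15, 0), (15, 7), (15, 8), (15, 15)]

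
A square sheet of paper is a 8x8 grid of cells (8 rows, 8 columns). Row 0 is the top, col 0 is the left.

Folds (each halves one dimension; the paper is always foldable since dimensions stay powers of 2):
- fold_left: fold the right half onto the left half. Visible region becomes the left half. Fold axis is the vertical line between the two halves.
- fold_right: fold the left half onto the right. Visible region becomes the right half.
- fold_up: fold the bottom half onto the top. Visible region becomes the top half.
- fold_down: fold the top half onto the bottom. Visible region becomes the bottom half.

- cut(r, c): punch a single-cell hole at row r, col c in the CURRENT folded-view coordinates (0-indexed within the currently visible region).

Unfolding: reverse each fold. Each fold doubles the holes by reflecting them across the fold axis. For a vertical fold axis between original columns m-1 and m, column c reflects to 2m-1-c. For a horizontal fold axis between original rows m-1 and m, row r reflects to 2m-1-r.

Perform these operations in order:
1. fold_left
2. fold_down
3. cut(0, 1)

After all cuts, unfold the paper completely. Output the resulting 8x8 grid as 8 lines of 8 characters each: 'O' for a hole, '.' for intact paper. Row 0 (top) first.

Answer: ........
........
........
.O....O.
.O....O.
........
........
........

Derivation:
Op 1 fold_left: fold axis v@4; visible region now rows[0,8) x cols[0,4) = 8x4
Op 2 fold_down: fold axis h@4; visible region now rows[4,8) x cols[0,4) = 4x4
Op 3 cut(0, 1): punch at orig (4,1); cuts so far [(4, 1)]; region rows[4,8) x cols[0,4) = 4x4
Unfold 1 (reflect across h@4): 2 holes -> [(3, 1), (4, 1)]
Unfold 2 (reflect across v@4): 4 holes -> [(3, 1), (3, 6), (4, 1), (4, 6)]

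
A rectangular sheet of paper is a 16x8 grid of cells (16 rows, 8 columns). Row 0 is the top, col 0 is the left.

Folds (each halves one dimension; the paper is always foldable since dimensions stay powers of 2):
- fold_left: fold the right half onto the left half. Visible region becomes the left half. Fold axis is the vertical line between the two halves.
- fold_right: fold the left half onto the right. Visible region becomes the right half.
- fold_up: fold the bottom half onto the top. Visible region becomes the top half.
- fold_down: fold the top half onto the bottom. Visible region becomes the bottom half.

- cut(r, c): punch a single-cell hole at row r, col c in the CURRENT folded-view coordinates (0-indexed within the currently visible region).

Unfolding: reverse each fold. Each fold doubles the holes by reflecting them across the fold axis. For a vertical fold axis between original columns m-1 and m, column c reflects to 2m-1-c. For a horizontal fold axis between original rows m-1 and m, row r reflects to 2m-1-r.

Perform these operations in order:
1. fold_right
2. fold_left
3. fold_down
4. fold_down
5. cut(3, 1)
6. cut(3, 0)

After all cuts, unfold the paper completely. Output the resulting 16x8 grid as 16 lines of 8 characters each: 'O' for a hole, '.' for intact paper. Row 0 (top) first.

Answer: OOOOOOOO
........
........
........
........
........
........
OOOOOOOO
OOOOOOOO
........
........
........
........
........
........
OOOOOOOO

Derivation:
Op 1 fold_right: fold axis v@4; visible region now rows[0,16) x cols[4,8) = 16x4
Op 2 fold_left: fold axis v@6; visible region now rows[0,16) x cols[4,6) = 16x2
Op 3 fold_down: fold axis h@8; visible region now rows[8,16) x cols[4,6) = 8x2
Op 4 fold_down: fold axis h@12; visible region now rows[12,16) x cols[4,6) = 4x2
Op 5 cut(3, 1): punch at orig (15,5); cuts so far [(15, 5)]; region rows[12,16) x cols[4,6) = 4x2
Op 6 cut(3, 0): punch at orig (15,4); cuts so far [(15, 4), (15, 5)]; region rows[12,16) x cols[4,6) = 4x2
Unfold 1 (reflect across h@12): 4 holes -> [(8, 4), (8, 5), (15, 4), (15, 5)]
Unfold 2 (reflect across h@8): 8 holes -> [(0, 4), (0, 5), (7, 4), (7, 5), (8, 4), (8, 5), (15, 4), (15, 5)]
Unfold 3 (reflect across v@6): 16 holes -> [(0, 4), (0, 5), (0, 6), (0, 7), (7, 4), (7, 5), (7, 6), (7, 7), (8, 4), (8, 5), (8, 6), (8, 7), (15, 4), (15, 5), (15, 6), (15, 7)]
Unfold 4 (reflect across v@4): 32 holes -> [(0, 0), (0, 1), (0, 2), (0, 3), (0, 4), (0, 5), (0, 6), (0, 7), (7, 0), (7, 1), (7, 2), (7, 3), (7, 4), (7, 5), (7, 6), (7, 7), (8, 0), (8, 1), (8, 2), (8, 3), (8, 4), (8, 5), (8, 6), (8, 7), (15, 0), (15, 1), (15, 2), (15, 3), (15, 4), (15, 5), (15, 6), (15, 7)]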